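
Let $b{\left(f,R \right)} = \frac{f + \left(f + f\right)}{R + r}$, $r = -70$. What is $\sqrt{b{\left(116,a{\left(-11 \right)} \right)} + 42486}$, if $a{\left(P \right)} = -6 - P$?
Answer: $\frac{\sqrt{179480730}}{65} \approx 206.11$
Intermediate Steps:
$b{\left(f,R \right)} = \frac{3 f}{-70 + R}$ ($b{\left(f,R \right)} = \frac{f + \left(f + f\right)}{R - 70} = \frac{f + 2 f}{-70 + R} = \frac{3 f}{-70 + R}$)
$\sqrt{b{\left(116,a{\left(-11 \right)} \right)} + 42486} = \sqrt{3 \cdot 116 \frac{1}{-70 - -5} + 42486} = \sqrt{3 \cdot 116 \frac{1}{-70 + \left(-6 + 11\right)} + 42486} = \sqrt{3 \cdot 116 \frac{1}{-70 + 5} + 42486} = \sqrt{3 \cdot 116 \frac{1}{-65} + 42486} = \sqrt{3 \cdot 116 \left(- \frac{1}{65}\right) + 42486} = \sqrt{- \frac{348}{65} + 42486} = \sqrt{\frac{2761242}{65}} = \frac{\sqrt{179480730}}{65}$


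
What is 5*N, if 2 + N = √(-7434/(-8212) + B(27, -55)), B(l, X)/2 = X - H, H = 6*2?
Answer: -10 + 5*I*√2243875622/4106 ≈ -10.0 + 57.683*I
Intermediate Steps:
H = 12
B(l, X) = -24 + 2*X (B(l, X) = 2*(X - 1*12) = 2*(X - 12) = 2*(-12 + X) = -24 + 2*X)
N = -2 + I*√2243875622/4106 (N = -2 + √(-7434/(-8212) + (-24 + 2*(-55))) = -2 + √(-7434*(-1/8212) + (-24 - 110)) = -2 + √(3717/4106 - 134) = -2 + √(-546487/4106) = -2 + I*√2243875622/4106 ≈ -2.0 + 11.537*I)
5*N = 5*(-2 + I*√2243875622/4106) = -10 + 5*I*√2243875622/4106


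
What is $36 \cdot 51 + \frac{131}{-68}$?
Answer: $\frac{124717}{68} \approx 1834.1$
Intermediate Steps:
$36 \cdot 51 + \frac{131}{-68} = 1836 + 131 \left(- \frac{1}{68}\right) = 1836 - \frac{131}{68} = \frac{124717}{68}$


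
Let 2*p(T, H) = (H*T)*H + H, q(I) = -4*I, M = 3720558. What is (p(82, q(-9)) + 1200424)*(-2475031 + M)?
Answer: 1561365245606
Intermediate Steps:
p(T, H) = H/2 + T*H²/2 (p(T, H) = ((H*T)*H + H)/2 = (T*H² + H)/2 = (H + T*H²)/2 = H/2 + T*H²/2)
(p(82, q(-9)) + 1200424)*(-2475031 + M) = ((-4*(-9))*(1 - 4*(-9)*82)/2 + 1200424)*(-2475031 + 3720558) = ((½)*36*(1 + 36*82) + 1200424)*1245527 = ((½)*36*(1 + 2952) + 1200424)*1245527 = ((½)*36*2953 + 1200424)*1245527 = (53154 + 1200424)*1245527 = 1253578*1245527 = 1561365245606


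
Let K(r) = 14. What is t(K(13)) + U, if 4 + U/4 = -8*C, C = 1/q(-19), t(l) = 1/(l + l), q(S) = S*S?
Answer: -162263/10108 ≈ -16.053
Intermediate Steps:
q(S) = S²
t(l) = 1/(2*l)
C = 1/361 (C = 1/((-19)²) = 1/361 ≈ 0.0027701)
U = -5808/361 (U = -16 + 4*(-8*1/361) = -16 + 4*(-8/361) = -16 - 32/361 = -5808/361 ≈ -16.089)
t(K(13)) + U = (½)/14 - 5808/361 = (½)*(1/14) - 5808/361 = 1/28 - 5808/361 = -162263/10108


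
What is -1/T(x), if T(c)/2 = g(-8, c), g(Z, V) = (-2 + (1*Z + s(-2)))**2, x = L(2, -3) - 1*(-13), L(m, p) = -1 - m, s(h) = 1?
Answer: -1/162 ≈ -0.0061728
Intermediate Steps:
x = 10 (x = (-1 - 1*2) - 1*(-13) = (-1 - 2) + 13 = -3 + 13 = 10)
g(Z, V) = (-1 + Z)**2 (g(Z, V) = (-2 + (1*Z + 1))**2 = (-2 + (Z + 1))**2 = (-2 + (1 + Z))**2 = (-1 + Z)**2)
T(c) = 162 (T(c) = 2*(-1 - 8)**2 = 2*(-9)**2 = 2*81 = 162)
-1/T(x) = -1/162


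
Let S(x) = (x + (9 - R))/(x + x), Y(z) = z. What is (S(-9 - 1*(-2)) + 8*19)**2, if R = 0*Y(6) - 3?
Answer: 4507129/196 ≈ 22996.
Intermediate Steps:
R = -3 (R = 0*6 - 3 = 0 - 3 = -3)
S(x) = (12 + x)/(2*x) (S(x) = (x + (9 - 1*(-3)))/(x + x) = (x + (9 + 3))/((2*x)) = (x + 12)*(1/(2*x)) = (12 + x)*(1/(2*x)) = (12 + x)/(2*x))
(S(-9 - 1*(-2)) + 8*19)**2 = ((12 + (-9 - 1*(-2)))/(2*(-9 - 1*(-2))) + 8*19)**2 = ((12 + (-9 + 2))/(2*(-9 + 2)) + 152)**2 = ((1/2)*(12 - 7)/(-7) + 152)**2 = ((1/2)*(-1/7)*5 + 152)**2 = (-5/14 + 152)**2 = (2123/14)**2 = 4507129/196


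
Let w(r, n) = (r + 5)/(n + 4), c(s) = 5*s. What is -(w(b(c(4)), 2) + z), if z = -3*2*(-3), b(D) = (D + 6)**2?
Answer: -263/2 ≈ -131.50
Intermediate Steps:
b(D) = (6 + D)**2
w(r, n) = (5 + r)/(4 + n)
z = 18 (z = -6*(-3) = 18)
-(w(b(c(4)), 2) + z) = -((5 + (6 + 5*4)**2)/(4 + 2) + 18) = -((5 + (6 + 20)**2)/6 + 18) = -((5 + 26**2)/6 + 18) = -((5 + 676)/6 + 18) = -((1/6)*681 + 18) = -(227/2 + 18) = -1*263/2 = -263/2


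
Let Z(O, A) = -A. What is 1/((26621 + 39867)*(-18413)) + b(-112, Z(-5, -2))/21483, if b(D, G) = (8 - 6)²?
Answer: 4896952693/26300424055752 ≈ 0.00018619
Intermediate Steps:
b(D, G) = 4 (b(D, G) = 2² = 4)
1/((26621 + 39867)*(-18413)) + b(-112, Z(-5, -2))/21483 = 1/((26621 + 39867)*(-18413)) + 4/21483 = -1/18413/66488 + 4*(1/21483) = (1/66488)*(-1/18413) + 4/21483 = -1/1224243544 + 4/21483 = 4896952693/26300424055752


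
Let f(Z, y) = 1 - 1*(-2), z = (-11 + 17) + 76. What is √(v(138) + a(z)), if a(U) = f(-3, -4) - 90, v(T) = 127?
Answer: 2*√10 ≈ 6.3246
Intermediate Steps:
z = 82 (z = 6 + 76 = 82)
f(Z, y) = 3 (f(Z, y) = 1 + 2 = 3)
a(U) = -87 (a(U) = 3 - 90 = -87)
√(v(138) + a(z)) = √(127 - 87) = √40 = 2*√10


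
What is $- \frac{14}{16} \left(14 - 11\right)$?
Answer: $- \frac{21}{8} \approx -2.625$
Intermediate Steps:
$- \frac{14}{16} \left(14 - 11\right) = \left(-14\right) \frac{1}{16} \cdot 3 = \left(- \frac{7}{8}\right) 3 = - \frac{21}{8}$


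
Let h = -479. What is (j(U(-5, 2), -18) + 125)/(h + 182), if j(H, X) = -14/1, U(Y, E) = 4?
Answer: -37/99 ≈ -0.37374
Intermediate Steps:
j(H, X) = -14 (j(H, X) = -14*1 = -14)
(j(U(-5, 2), -18) + 125)/(h + 182) = (-14 + 125)/(-479 + 182) = 111/(-297) = 111*(-1/297) = -37/99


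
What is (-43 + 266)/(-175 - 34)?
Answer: -223/209 ≈ -1.0670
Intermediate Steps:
(-43 + 266)/(-175 - 34) = 223/(-209) = 223*(-1/209) = -223/209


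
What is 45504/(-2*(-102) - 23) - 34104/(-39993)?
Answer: 608671432/2412911 ≈ 252.26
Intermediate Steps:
45504/(-2*(-102) - 23) - 34104/(-39993) = 45504/(204 - 23) - 34104*(-1/39993) = 45504/181 + 11368/13331 = 608671432/2412911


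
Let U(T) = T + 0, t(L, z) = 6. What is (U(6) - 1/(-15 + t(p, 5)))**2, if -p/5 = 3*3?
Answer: 3025/81 ≈ 37.346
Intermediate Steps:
p = -45 (p = -15*3 = -5*9 = -45)
U(T) = T
(U(6) - 1/(-15 + t(p, 5)))**2 = (6 - 1/(-15 + 6))**2 = (6 - 1/(-9))**2 = (6 - 1*(-1/9))**2 = (6 + 1/9)**2 = (55/9)**2 = 3025/81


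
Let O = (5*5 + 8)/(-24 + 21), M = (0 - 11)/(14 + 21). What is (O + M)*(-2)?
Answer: 792/35 ≈ 22.629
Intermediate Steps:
M = -11/35 ≈ -0.31429
O = -11 (O = (25 + 8)/(-3) = 33*(-⅓) = -11)
(O + M)*(-2) = (-11 - 11/35)*(-2) = -396/35*(-2) = 792/35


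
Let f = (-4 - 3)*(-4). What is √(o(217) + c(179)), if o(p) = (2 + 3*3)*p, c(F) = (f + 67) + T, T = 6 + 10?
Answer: √2498 ≈ 49.980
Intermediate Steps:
T = 16
f = 28 (f = -7*(-4) = 28)
c(F) = 111 (c(F) = (28 + 67) + 16 = 95 + 16 = 111)
o(p) = 11*p (o(p) = (2 + 9)*p = 11*p)
√(o(217) + c(179)) = √(11*217 + 111) = √(2387 + 111) = √2498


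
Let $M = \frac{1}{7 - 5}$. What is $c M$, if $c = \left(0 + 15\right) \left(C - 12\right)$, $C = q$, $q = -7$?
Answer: $- \frac{285}{2} \approx -142.5$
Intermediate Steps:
$C = -7$
$M = \frac{1}{2} \approx 0.5$
$c = -285$ ($c = \left(0 + 15\right) \left(-7 - 12\right) = 15 \left(-19\right) = -285$)
$c M = \left(-285\right) \frac{1}{2} = - \frac{285}{2}$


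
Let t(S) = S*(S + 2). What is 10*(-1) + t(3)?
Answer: 5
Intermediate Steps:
t(S) = S*(2 + S)
10*(-1) + t(3) = 10*(-1) + 3*(2 + 3) = -10 + 3*5 = -10 + 15 = 5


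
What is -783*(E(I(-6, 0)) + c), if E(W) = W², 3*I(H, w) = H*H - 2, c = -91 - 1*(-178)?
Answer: -168693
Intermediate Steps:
c = 87 (c = -91 + 178 = 87)
I(H, w) = -⅔ + H²/3 (I(H, w) = (H*H - 2)/3 = (H² - 2)/3 = (-2 + H²)/3 = -⅔ + H²/3)
-783*(E(I(-6, 0)) + c) = -783*((-⅔ + (⅓)*(-6)²)² + 87) = -783*((-⅔ + (⅓)*36)² + 87) = -783*((-⅔ + 12)² + 87) = -783*((34/3)² + 87) = -783*(1156/9 + 87) = -783*1939/9 = -1*168693 = -168693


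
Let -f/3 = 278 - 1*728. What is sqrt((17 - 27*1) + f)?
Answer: 2*sqrt(335) ≈ 36.606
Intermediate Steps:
f = 1350 (f = -3*(278 - 1*728) = -3*(278 - 728) = -3*(-450) = 1350)
sqrt((17 - 27*1) + f) = sqrt((17 - 27*1) + 1350) = sqrt((17 - 27) + 1350) = sqrt(-10 + 1350) = sqrt(1340) = 2*sqrt(335)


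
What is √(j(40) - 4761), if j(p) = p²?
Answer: I*√3161 ≈ 56.223*I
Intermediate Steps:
√(j(40) - 4761) = √(40² - 4761) = √(1600 - 4761) = √(-3161) = I*√3161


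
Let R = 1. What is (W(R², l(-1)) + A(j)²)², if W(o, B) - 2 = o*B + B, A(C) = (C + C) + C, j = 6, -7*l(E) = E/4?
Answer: 20839225/196 ≈ 1.0632e+5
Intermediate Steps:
l(E) = -E/28 (l(E) = -E/(7*4) = -E/28)
A(C) = 3*C (A(C) = 2*C + C = 3*C)
W(o, B) = 2 + B + B*o (W(o, B) = 2 + (o*B + B) = 2 + (B*o + B) = 2 + (B + B*o) = 2 + B + B*o)
(W(R², l(-1)) + A(j)²)² = ((2 - 1/28*(-1) - 1/28*(-1)*1²) + (3*6)²)² = ((2 + 1/28 + (1/28)*1) + 18²)² = ((2 + 1/28 + 1/28) + 324)² = (29/14 + 324)² = (4565/14)² = 20839225/196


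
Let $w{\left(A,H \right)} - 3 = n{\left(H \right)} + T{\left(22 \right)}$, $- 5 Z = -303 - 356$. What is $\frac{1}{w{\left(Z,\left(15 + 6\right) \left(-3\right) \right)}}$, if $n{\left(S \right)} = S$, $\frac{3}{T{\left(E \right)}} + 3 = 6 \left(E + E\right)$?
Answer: $- \frac{87}{5219} \approx -0.01667$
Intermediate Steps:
$T{\left(E \right)} = \frac{3}{-3 + 12 E}$ ($T{\left(E \right)} = \frac{3}{-3 + 6 \left(E + E\right)} = \frac{3}{-3 + 6 \cdot 2 E} = \frac{3}{-3 + 12 E}$)
$Z = \frac{659}{5}$ ($Z = - \frac{-303 - 356}{5} = \left(- \frac{1}{5}\right) \left(-659\right) = \frac{659}{5} \approx 131.8$)
$w{\left(A,H \right)} = \frac{262}{87} + H$ ($w{\left(A,H \right)} = 3 + \left(H + \frac{1}{-1 + 4 \cdot 22}\right) = 3 + \left(H + \frac{1}{-1 + 88}\right) = 3 + \left(H + \frac{1}{87}\right) = 3 + \left(\frac{1}{87} + H\right) = \frac{262}{87} + H$)
$\frac{1}{w{\left(Z,\left(15 + 6\right) \left(-3\right) \right)}} = \frac{1}{\frac{262}{87} + \left(15 + 6\right) \left(-3\right)} = \frac{1}{\frac{262}{87} + 21 \left(-3\right)} = \frac{1}{\frac{262}{87} - 63} = \frac{1}{- \frac{5219}{87}} = - \frac{87}{5219}$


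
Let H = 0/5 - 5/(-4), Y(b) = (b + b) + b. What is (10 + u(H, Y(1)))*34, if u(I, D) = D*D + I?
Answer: 1377/2 ≈ 688.50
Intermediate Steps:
Y(b) = 3*b (Y(b) = 2*b + b = 3*b)
H = 5/4 (H = 0*(⅕) - 5*(-¼) = 0 + 5/4 = 5/4 ≈ 1.2500)
u(I, D) = I + D² (u(I, D) = D² + I = I + D²)
(10 + u(H, Y(1)))*34 = (10 + (5/4 + (3*1)²))*34 = (10 + (5/4 + 3²))*34 = (10 + (5/4 + 9))*34 = (10 + 41/4)*34 = (81/4)*34 = 1377/2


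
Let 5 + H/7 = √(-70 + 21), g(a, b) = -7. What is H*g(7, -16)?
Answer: 245 - 343*I ≈ 245.0 - 343.0*I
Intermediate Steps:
H = -35 + 49*I (H = -35 + 7*√(-70 + 21) = -35 + 7*√(-49) = -35 + 7*(7*I) = -35 + 49*I ≈ -35.0 + 49.0*I)
H*g(7, -16) = (-35 + 49*I)*(-7) = 245 - 343*I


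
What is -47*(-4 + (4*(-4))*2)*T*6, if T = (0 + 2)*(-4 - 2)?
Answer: -121824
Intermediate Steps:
T = -12 (T = 2*(-6) = -12)
-47*(-4 + (4*(-4))*2)*T*6 = -47*(-4 + (4*(-4))*2)*(-12)*6 = -47*(-4 - 16*2)*(-12)*6 = -47*(-4 - 32)*(-12)*6 = -(-1692)*(-12)*6 = -47*432*6 = -20304*6 = -121824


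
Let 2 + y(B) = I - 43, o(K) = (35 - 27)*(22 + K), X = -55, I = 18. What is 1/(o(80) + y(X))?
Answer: 1/789 ≈ 0.0012674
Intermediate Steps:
o(K) = 176 + 8*K (o(K) = 8*(22 + K) = 176 + 8*K)
y(B) = -27 (y(B) = -2 + (18 - 43) = -2 - 25 = -27)
1/(o(80) + y(X)) = 1/((176 + 8*80) - 27) = 1/((176 + 640) - 27) = 1/(816 - 27) = 1/789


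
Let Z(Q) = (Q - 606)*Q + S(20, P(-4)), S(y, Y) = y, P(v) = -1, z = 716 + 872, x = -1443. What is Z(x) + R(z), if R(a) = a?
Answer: 2958315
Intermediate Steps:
z = 1588
Z(Q) = 20 + Q*(-606 + Q) (Z(Q) = (Q - 606)*Q + 20 = (-606 + Q)*Q + 20 = Q*(-606 + Q) + 20 = 20 + Q*(-606 + Q))
Z(x) + R(z) = (20 + (-1443)**2 - 606*(-1443)) + 1588 = (20 + 2082249 + 874458) + 1588 = 2956727 + 1588 = 2958315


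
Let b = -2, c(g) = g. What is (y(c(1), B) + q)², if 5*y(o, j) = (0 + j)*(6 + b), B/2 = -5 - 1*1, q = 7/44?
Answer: 4313929/48400 ≈ 89.131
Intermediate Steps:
q = 7/44 (q = 7*(1/44) = 7/44 ≈ 0.15909)
B = -12 (B = 2*(-5 - 1*1) = 2*(-5 - 1) = 2*(-6) = -12)
y(o, j) = 4*j/5 (y(o, j) = ((0 + j)*(6 - 2))/5 = (j*4)/5 = (4*j)/5 = 4*j/5)
(y(c(1), B) + q)² = ((⅘)*(-12) + 7/44)² = (-48/5 + 7/44)² = (-2077/220)² = 4313929/48400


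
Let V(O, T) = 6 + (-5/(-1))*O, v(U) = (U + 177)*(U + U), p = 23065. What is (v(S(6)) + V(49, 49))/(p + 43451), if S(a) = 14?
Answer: 5599/66516 ≈ 0.084175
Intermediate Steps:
v(U) = 2*U*(177 + U) (v(U) = (177 + U)*(2*U) = 2*U*(177 + U))
V(O, T) = 6 + 5*O (V(O, T) = 6 + (-5*(-1))*O = 6 + 5*O)
(v(S(6)) + V(49, 49))/(p + 43451) = (2*14*(177 + 14) + (6 + 5*49))/(23065 + 43451) = (2*14*191 + (6 + 245))/66516 = (5348 + 251)*(1/66516) = 5599*(1/66516) = 5599/66516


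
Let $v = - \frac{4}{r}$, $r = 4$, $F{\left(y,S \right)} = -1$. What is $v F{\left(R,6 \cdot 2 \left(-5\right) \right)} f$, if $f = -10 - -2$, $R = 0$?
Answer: $-8$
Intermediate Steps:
$f = -8$ ($f = -10 + 2 = -8$)
$v = -1$ ($v = - \frac{4}{4} = \left(-4\right) \frac{1}{4} = -1$)
$v F{\left(R,6 \cdot 2 \left(-5\right) \right)} f = \left(-1\right) \left(-1\right) \left(-8\right) = 1 \left(-8\right) = -8$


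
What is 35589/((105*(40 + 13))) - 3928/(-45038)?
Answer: 38683731/5967535 ≈ 6.4824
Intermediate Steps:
35589/((105*(40 + 13))) - 3928/(-45038) = 35589/((105*53)) - 3928*(-1/45038) = 35589/5565 + 1964/22519 = 35589*(1/5565) + 1964/22519 = 11863/1855 + 1964/22519 = 38683731/5967535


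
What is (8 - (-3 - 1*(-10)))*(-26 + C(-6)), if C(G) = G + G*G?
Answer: 4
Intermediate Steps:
C(G) = G + G²
(8 - (-3 - 1*(-10)))*(-26 + C(-6)) = (8 - (-3 - 1*(-10)))*(-26 - 6*(1 - 6)) = (8 - (-3 + 10))*(-26 - 6*(-5)) = (8 - 1*7)*(-26 + 30) = (8 - 7)*4 = 1*4 = 4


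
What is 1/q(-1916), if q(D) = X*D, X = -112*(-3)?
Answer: -1/643776 ≈ -1.5533e-6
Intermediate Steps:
X = 336
q(D) = 336*D
1/q(-1916) = 1/(336*(-1916)) = 1/(-643776) = -1/643776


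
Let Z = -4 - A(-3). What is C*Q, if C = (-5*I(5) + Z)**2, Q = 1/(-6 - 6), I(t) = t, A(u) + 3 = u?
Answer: -529/12 ≈ -44.083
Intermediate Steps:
A(u) = -3 + u
Z = 2 (Z = -4 - (-3 - 3) = -4 - 1*(-6) = -4 + 6 = 2)
Q = -1/12 (Q = 1/(-12) = -1/12 ≈ -0.083333)
C = 529 (C = (-5*5 + 2)**2 = (-25 + 2)**2 = (-23)**2 = 529)
C*Q = 529*(-1/12) = -529/12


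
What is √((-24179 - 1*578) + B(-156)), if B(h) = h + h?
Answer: I*√25069 ≈ 158.33*I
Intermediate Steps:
B(h) = 2*h
√((-24179 - 1*578) + B(-156)) = √((-24179 - 1*578) + 2*(-156)) = √((-24179 - 578) - 312) = √(-24757 - 312) = √(-25069) = I*√25069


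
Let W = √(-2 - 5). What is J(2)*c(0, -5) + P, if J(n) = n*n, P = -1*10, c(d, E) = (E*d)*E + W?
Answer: -10 + 4*I*√7 ≈ -10.0 + 10.583*I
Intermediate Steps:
W = I*√7 (W = √(-7) = I*√7 ≈ 2.6458*I)
c(d, E) = I*√7 + d*E² (c(d, E) = (E*d)*E + I*√7 = d*E² + I*√7 = I*√7 + d*E²)
P = -10
J(n) = n²
J(2)*c(0, -5) + P = 2²*(I*√7 + 0*(-5)²) - 10 = 4*(I*√7 + 0*25) - 10 = 4*(I*√7 + 0) - 10 = 4*(I*√7) - 10 = 4*I*√7 - 10 = -10 + 4*I*√7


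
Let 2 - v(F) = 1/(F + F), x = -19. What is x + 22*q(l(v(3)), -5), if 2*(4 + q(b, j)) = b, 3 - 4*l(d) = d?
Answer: -2491/24 ≈ -103.79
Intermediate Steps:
v(F) = 2 - 1/(2*F) (v(F) = 2 - 1/(F + F) = 2 - 1/(2*F))
l(d) = ¾ - d/4
q(b, j) = -4 + b/2
x + 22*q(l(v(3)), -5) = -19 + 22*(-4 + (¾ - (2 - ½/3)/4)/2) = -19 + 22*(-4 + (¾ - (2 - ½*⅓)/4)/2) = -19 + 22*(-4 + (¾ - (2 - ⅙)/4)/2) = -19 + 22*(-4 + (¾ - ¼*11/6)/2) = -19 + 22*(-4 + (¾ - 11/24)/2) = -19 + 22*(-4 + (½)*(7/24)) = -19 + 22*(-4 + 7/48) = -19 + 22*(-185/48) = -19 - 2035/24 = -2491/24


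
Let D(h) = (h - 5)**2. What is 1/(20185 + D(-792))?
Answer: 1/655394 ≈ 1.5258e-6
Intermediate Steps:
D(h) = (-5 + h)**2
1/(20185 + D(-792)) = 1/(20185 + (-5 - 792)**2) = 1/(20185 + (-797)**2) = 1/(20185 + 635209) = 1/655394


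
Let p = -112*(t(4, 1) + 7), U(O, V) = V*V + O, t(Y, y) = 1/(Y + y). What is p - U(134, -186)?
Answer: -177682/5 ≈ -35536.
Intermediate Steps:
U(O, V) = O + V² (U(O, V) = V² + O = O + V²)
p = -4032/5 (p = -112*(1/(4 + 1) + 7) = -112*(1/5 + 7) = -112*(⅕ + 7) = -112*36/5 = -4032/5 ≈ -806.40)
p - U(134, -186) = -4032/5 - (134 + (-186)²) = -4032/5 - (134 + 34596) = -4032/5 - 1*34730 = -4032/5 - 34730 = -177682/5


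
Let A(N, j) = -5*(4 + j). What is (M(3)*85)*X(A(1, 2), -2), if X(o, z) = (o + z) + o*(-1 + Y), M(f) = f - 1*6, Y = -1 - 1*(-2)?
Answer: 8160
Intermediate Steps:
A(N, j) = -20 - 5*j
Y = 1 (Y = -1 + 2 = 1)
M(f) = -6 + f (M(f) = f - 6 = -6 + f)
X(o, z) = o + z (X(o, z) = (o + z) + o*(-1 + 1) = (o + z) + o*0 = (o + z) + 0 = o + z)
(M(3)*85)*X(A(1, 2), -2) = ((-6 + 3)*85)*((-20 - 5*2) - 2) = (-3*85)*((-20 - 10) - 2) = -255*(-30 - 2) = -255*(-32) = 8160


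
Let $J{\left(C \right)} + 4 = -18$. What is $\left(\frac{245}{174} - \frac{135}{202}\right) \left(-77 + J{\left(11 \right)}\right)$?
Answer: $- \frac{214500}{2929} \approx -73.233$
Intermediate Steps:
$J{\left(C \right)} = -22$ ($J{\left(C \right)} = -4 - 18 = -22$)
$\left(\frac{245}{174} - \frac{135}{202}\right) \left(-77 + J{\left(11 \right)}\right) = \left(\frac{245}{174} - \frac{135}{202}\right) \left(-77 - 22\right) = \left(245 \cdot \frac{1}{174} - \frac{135}{202}\right) \left(-99\right) = \left(\frac{245}{174} - \frac{135}{202}\right) \left(-99\right) = \frac{6500}{8787} \left(-99\right) = - \frac{214500}{2929}$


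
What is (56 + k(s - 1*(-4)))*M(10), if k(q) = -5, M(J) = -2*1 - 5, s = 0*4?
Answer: -357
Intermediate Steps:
s = 0
M(J) = -7 (M(J) = -2 - 5 = -7)
(56 + k(s - 1*(-4)))*M(10) = (56 - 5)*(-7) = 51*(-7) = -357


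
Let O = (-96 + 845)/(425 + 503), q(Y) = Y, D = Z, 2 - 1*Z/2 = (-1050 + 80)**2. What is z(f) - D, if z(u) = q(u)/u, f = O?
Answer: 1881797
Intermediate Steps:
Z = -1881796 (Z = 4 - 2*(-1050 + 80)**2 = 4 - 2*(-970)**2 = 4 - 2*940900 = 4 - 1881800 = -1881796)
D = -1881796
O = 749/928 ≈ 0.80711
f = 749/928 ≈ 0.80711
z(u) = 1 (z(u) = u/u = 1)
z(f) - D = 1 - 1*(-1881796) = 1 + 1881796 = 1881797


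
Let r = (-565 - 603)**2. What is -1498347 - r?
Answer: -2862571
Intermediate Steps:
r = 1364224 (r = (-1168)**2 = 1364224)
-1498347 - r = -1498347 - 1*1364224 = -1498347 - 1364224 = -2862571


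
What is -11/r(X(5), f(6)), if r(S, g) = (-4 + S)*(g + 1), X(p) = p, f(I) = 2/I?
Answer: -33/4 ≈ -8.2500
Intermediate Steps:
r(S, g) = (1 + g)*(-4 + S) (r(S, g) = (-4 + S)*(1 + g) = (1 + g)*(-4 + S))
-11/r(X(5), f(6)) = -11/(-4 + 5 - 8/6 + 5*(2/6)) = -11/(-4 + 5 - 8/6 + 5*(2*(⅙))) = -11/(-4 + 5 - 4*⅓ + 5*(⅓)) = -11/(-4 + 5 - 4/3 + 5/3) = -11/4/3 = -11*¾ = -33/4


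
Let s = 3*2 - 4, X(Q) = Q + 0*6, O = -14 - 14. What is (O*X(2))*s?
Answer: -112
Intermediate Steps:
O = -28
X(Q) = Q (X(Q) = Q + 0 = Q)
s = 2 (s = 6 - 4 = 2)
(O*X(2))*s = -28*2*2 = -56*2 = -112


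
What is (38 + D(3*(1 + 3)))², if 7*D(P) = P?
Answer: 77284/49 ≈ 1577.2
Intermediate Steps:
D(P) = P/7
(38 + D(3*(1 + 3)))² = (38 + (3*(1 + 3))/7)² = (38 + (3*4)/7)² = (38 + (⅐)*12)² = (38 + 12/7)² = (278/7)² = 77284/49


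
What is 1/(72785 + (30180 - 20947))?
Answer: 1/82018 ≈ 1.2192e-5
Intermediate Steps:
1/(72785 + (30180 - 20947)) = 1/(72785 + 9233) = 1/82018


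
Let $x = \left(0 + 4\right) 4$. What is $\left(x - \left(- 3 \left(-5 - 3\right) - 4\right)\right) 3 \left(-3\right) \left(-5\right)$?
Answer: $-180$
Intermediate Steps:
$x = 16$ ($x = 4 \cdot 4 = 16$)
$\left(x - \left(- 3 \left(-5 - 3\right) - 4\right)\right) 3 \left(-3\right) \left(-5\right) = \left(16 - \left(- 3 \left(-5 - 3\right) - 4\right)\right) 3 \left(-3\right) \left(-5\right) = \left(16 - \left(\left(-3\right) \left(-8\right) - 4\right)\right) \left(\left(-9\right) \left(-5\right)\right) = \left(16 - \left(24 - 4\right)\right) 45 = \left(16 - 20\right) 45 = \left(-4\right) 45 = -180$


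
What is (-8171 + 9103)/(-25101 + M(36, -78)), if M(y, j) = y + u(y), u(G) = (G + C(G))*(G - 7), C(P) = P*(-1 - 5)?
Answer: -932/30285 ≈ -0.030774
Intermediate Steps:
C(P) = -6*P (C(P) = P*(-6) = -6*P)
u(G) = -5*G*(-7 + G) (u(G) = (G - 6*G)*(G - 7) = (-5*G)*(-7 + G) = -5*G*(-7 + G))
M(y, j) = y + 5*y*(7 - y)
(-8171 + 9103)/(-25101 + M(36, -78)) = (-8171 + 9103)/(-25101 + 36*(36 - 5*36)) = 932/(-25101 + 36*(36 - 180)) = 932/(-25101 + 36*(-144)) = 932/(-25101 - 5184) = 932/(-30285) = 932*(-1/30285) = -932/30285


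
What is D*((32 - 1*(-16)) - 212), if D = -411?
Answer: 67404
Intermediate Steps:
D*((32 - 1*(-16)) - 212) = -411*((32 - 1*(-16)) - 212) = -411*((32 + 16) - 212) = -411*(48 - 212) = -411*(-164) = 67404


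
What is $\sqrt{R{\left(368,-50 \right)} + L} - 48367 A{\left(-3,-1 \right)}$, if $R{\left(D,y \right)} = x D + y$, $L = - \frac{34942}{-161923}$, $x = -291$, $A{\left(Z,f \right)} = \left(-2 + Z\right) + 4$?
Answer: $48367 + \frac{2 i \sqrt{702262942620934}}{161923} \approx 48367.0 + 327.32 i$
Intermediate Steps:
$A{\left(Z,f \right)} = 2 + Z$
$L = \frac{34942}{161923}$ ($L = \left(-34942\right) \left(- \frac{1}{161923}\right) = \frac{34942}{161923} \approx 0.21579$)
$R{\left(D,y \right)} = y - 291 D$ ($R{\left(D,y \right)} = - 291 D + y = y - 291 D$)
$\sqrt{R{\left(368,-50 \right)} + L} - 48367 A{\left(-3,-1 \right)} = \sqrt{\left(-50 - 107088\right) + \frac{34942}{161923}} - 48367 \left(2 - 3\right) = \sqrt{\left(-50 - 107088\right) + \frac{34942}{161923}} - -48367 = \sqrt{-107138 + \frac{34942}{161923}} + 48367 = \sqrt{- \frac{17348071432}{161923}} + 48367 = \frac{2 i \sqrt{702262942620934}}{161923} + 48367 = 48367 + \frac{2 i \sqrt{702262942620934}}{161923}$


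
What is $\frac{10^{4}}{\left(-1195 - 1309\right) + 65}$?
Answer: $- \frac{10000}{2439} \approx -4.1$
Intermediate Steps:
$\frac{10^{4}}{\left(-1195 - 1309\right) + 65} = \frac{10000}{-2504 + 65} = \frac{10000}{-2439} = 10000 \left(- \frac{1}{2439}\right) = - \frac{10000}{2439}$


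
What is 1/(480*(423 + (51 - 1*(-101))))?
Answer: 1/276000 ≈ 3.6232e-6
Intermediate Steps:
1/(480*(423 + (51 - 1*(-101)))) = 1/(480*(423 + (51 + 101))) = 1/(480*(423 + 152)) = 1/(480*575) = 1/276000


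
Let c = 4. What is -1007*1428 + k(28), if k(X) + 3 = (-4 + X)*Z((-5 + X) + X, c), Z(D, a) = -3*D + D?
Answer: -1440447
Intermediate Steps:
Z(D, a) = -2*D
k(X) = -3 + (-4 + X)*(10 - 4*X) (k(X) = -3 + (-4 + X)*(-2*((-5 + X) + X)) = -3 + (-4 + X)*(-2*(-5 + 2*X)) = -3 + (-4 + X)*(10 - 4*X))
-1007*1428 + k(28) = -1007*1428 + (-43 - 4*28² + 26*28) = -1437996 + (-43 - 4*784 + 728) = -1437996 + (-43 - 3136 + 728) = -1437996 - 2451 = -1440447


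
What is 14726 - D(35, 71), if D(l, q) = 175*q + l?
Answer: 2266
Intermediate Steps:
D(l, q) = l + 175*q
14726 - D(35, 71) = 14726 - (35 + 175*71) = 14726 - (35 + 12425) = 14726 - 1*12460 = 14726 - 12460 = 2266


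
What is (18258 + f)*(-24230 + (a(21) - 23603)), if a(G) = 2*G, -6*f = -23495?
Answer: -6358258013/6 ≈ -1.0597e+9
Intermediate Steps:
f = 23495/6 (f = -1/6*(-23495) = 23495/6 ≈ 3915.8)
(18258 + f)*(-24230 + (a(21) - 23603)) = (18258 + 23495/6)*(-24230 + (2*21 - 23603)) = 133043*(-24230 + (42 - 23603))/6 = 133043*(-24230 - 23561)/6 = (133043/6)*(-47791) = -6358258013/6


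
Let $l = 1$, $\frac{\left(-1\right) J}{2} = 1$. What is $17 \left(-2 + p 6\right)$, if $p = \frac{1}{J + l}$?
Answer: $-136$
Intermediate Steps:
$J = -2$ ($J = \left(-2\right) 1 = -2$)
$p = -1$ ($p = \frac{1}{-2 + 1} = \frac{1}{-1} = -1$)
$17 \left(-2 + p 6\right) = 17 \left(-2 - 6\right) = 17 \left(-8\right) = -136$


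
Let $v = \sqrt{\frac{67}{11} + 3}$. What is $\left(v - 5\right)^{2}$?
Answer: $\frac{375}{11} - \frac{100 \sqrt{11}}{11} \approx 3.9398$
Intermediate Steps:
$v = \frac{10 \sqrt{11}}{11}$ ($v = \sqrt{67 \cdot \frac{1}{11} + 3} = \sqrt{\frac{67}{11} + 3} = \sqrt{\frac{100}{11}} = \frac{10 \sqrt{11}}{11} \approx 3.0151$)
$\left(v - 5\right)^{2} = \left(\frac{10 \sqrt{11}}{11} - 5\right)^{2} = \left(-5 + \frac{10 \sqrt{11}}{11}\right)^{2}$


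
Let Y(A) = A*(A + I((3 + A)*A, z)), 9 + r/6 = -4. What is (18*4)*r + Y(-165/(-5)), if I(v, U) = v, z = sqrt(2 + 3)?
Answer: 34677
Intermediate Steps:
z = sqrt(5) ≈ 2.2361
r = -78 (r = -54 + 6*(-4) = -54 - 24 = -78)
Y(A) = A*(A + A*(3 + A)) (Y(A) = A*(A + (3 + A)*A) = A*(A + A*(3 + A)))
(18*4)*r + Y(-165/(-5)) = (18*4)*(-78) + (-165/(-5))**2*(4 - 165/(-5)) = 72*(-78) + (-165*(-1/5))**2*(4 - 165*(-1/5)) = -5616 + 33**2*(4 + 33) = -5616 + 1089*37 = -5616 + 40293 = 34677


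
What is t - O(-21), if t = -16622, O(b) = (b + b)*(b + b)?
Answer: -18386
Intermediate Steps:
O(b) = 4*b**2 (O(b) = (2*b)*(2*b) = 4*b**2)
t - O(-21) = -16622 - 4*(-21)**2 = -16622 - 4*441 = -16622 - 1*1764 = -16622 - 1764 = -18386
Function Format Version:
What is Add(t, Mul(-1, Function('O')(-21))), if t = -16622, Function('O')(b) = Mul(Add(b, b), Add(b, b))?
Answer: -18386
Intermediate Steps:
Function('O')(b) = Mul(4, Pow(b, 2)) (Function('O')(b) = Mul(Mul(2, b), Mul(2, b)) = Mul(4, Pow(b, 2)))
Add(t, Mul(-1, Function('O')(-21))) = Add(-16622, Mul(-1, Mul(4, Pow(-21, 2)))) = Add(-16622, Mul(-1, Mul(4, 441))) = Add(-16622, Mul(-1, 1764)) = Add(-16622, -1764) = -18386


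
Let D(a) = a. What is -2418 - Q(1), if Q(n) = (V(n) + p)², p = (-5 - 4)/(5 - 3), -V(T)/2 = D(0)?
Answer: -9753/4 ≈ -2438.3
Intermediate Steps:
V(T) = 0 (V(T) = -2*0 = 0)
p = -9/2 ≈ -4.5000
Q(n) = 81/4 (Q(n) = (0 - 9/2)² = (-9/2)² = 81/4)
-2418 - Q(1) = -2418 - 1*81/4 = -2418 - 81/4 = -9753/4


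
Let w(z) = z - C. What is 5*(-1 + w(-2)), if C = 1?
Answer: -20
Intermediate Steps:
w(z) = -1 + z (w(z) = z - 1*1 = z - 1 = -1 + z)
5*(-1 + w(-2)) = 5*(-1 + (-1 - 2)) = 5*(-1 - 3) = 5*(-4) = -20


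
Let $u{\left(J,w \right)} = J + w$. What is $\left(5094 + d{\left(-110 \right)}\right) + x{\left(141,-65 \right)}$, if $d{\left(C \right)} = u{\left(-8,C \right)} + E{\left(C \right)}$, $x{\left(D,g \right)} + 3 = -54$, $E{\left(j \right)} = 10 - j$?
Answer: $5039$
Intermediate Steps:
$x{\left(D,g \right)} = -57$ ($x{\left(D,g \right)} = -3 - 54 = -57$)
$d{\left(C \right)} = 2$ ($d{\left(C \right)} = \left(-8 + C\right) - \left(-10 + C\right) = 2$)
$\left(5094 + d{\left(-110 \right)}\right) + x{\left(141,-65 \right)} = \left(5094 + 2\right) - 57 = 5096 - 57 = 5039$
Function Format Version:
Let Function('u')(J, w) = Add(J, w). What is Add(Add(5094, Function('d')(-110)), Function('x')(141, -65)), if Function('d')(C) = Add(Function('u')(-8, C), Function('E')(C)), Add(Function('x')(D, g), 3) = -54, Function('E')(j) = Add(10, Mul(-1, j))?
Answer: 5039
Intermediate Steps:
Function('x')(D, g) = -57 (Function('x')(D, g) = Add(-3, -54) = -57)
Function('d')(C) = 2 (Function('d')(C) = Add(Add(-8, C), Add(10, Mul(-1, C))) = 2)
Add(Add(5094, Function('d')(-110)), Function('x')(141, -65)) = Add(Add(5094, 2), -57) = Add(5096, -57) = 5039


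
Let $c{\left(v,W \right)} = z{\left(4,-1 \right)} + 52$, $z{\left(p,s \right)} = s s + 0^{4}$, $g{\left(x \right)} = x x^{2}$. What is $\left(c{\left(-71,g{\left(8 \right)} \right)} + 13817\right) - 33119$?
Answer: $-19249$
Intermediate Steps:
$g{\left(x \right)} = x^{3}$
$z{\left(p,s \right)} = s^{2}$ ($z{\left(p,s \right)} = s^{2} + 0 = s^{2}$)
$c{\left(v,W \right)} = 53$ ($c{\left(v,W \right)} = \left(-1\right)^{2} + 52 = 1 + 52 = 53$)
$\left(c{\left(-71,g{\left(8 \right)} \right)} + 13817\right) - 33119 = \left(53 + 13817\right) - 33119 = 13870 - 33119 = -19249$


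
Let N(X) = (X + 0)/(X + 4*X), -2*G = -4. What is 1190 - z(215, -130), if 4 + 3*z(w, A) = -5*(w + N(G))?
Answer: 1550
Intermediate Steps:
G = 2 (G = -½*(-4) = 2)
N(X) = ⅕ (N(X) = X/((5*X)) = X*(1/(5*X)) = ⅕)
z(w, A) = -5/3 - 5*w/3 (z(w, A) = -4/3 + (-5*(w + ⅕))/3 = -4/3 + (-5*(⅕ + w))/3 = -4/3 + (-1 - 5*w)/3 = -4/3 + (-⅓ - 5*w/3) = -5/3 - 5*w/3)
1190 - z(215, -130) = 1190 - (-5/3 - 5/3*215) = 1190 - (-5/3 - 1075/3) = 1190 - 1*(-360) = 1190 + 360 = 1550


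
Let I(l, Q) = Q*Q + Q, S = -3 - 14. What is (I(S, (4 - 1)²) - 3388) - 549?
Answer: -3847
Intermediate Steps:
S = -17
I(l, Q) = Q + Q² (I(l, Q) = Q² + Q = Q + Q²)
(I(S, (4 - 1)²) - 3388) - 549 = ((4 - 1)²*(1 + (4 - 1)²) - 3388) - 549 = (3²*(1 + 3²) - 3388) - 549 = (9*(1 + 9) - 3388) - 549 = (9*10 - 3388) - 549 = (90 - 3388) - 549 = -3298 - 549 = -3847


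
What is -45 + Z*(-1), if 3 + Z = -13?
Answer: -29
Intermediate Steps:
Z = -16 (Z = -3 - 13 = -16)
-45 + Z*(-1) = -45 - 16*(-1) = -45 + 16 = -29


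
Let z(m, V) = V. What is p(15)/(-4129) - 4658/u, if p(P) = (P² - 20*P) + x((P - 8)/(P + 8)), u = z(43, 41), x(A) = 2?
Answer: -19229889/169289 ≈ -113.59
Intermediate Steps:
u = 41
p(P) = 2 + P² - 20*P (p(P) = (P² - 20*P) + 2 = 2 + P² - 20*P)
p(15)/(-4129) - 4658/u = (2 + 15² - 20*15)/(-4129) - 4658/41 = (2 + 225 - 300)*(-1/4129) - 4658*1/41 = -73*(-1/4129) - 4658/41 = 73/4129 - 4658/41 = -19229889/169289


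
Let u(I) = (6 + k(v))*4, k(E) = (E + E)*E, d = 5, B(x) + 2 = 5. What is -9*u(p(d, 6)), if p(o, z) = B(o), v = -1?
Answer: -288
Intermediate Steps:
B(x) = 3 (B(x) = -2 + 5 = 3)
p(o, z) = 3
k(E) = 2*E² (k(E) = (2*E)*E = 2*E²)
u(I) = 32 (u(I) = (6 + 2*(-1)²)*4 = (6 + 2*1)*4 = (6 + 2)*4 = 8*4 = 32)
-9*u(p(d, 6)) = -9*32 = -288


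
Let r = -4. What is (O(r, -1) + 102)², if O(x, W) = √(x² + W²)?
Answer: (102 + √17)² ≈ 11262.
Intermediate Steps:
O(x, W) = √(W² + x²)
(O(r, -1) + 102)² = (√((-1)² + (-4)²) + 102)² = (√(1 + 16) + 102)² = (√17 + 102)² = (102 + √17)²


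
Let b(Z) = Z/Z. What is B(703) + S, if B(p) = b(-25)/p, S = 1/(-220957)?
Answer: 220254/155332771 ≈ 0.0014179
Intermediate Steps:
S = -1/220957 ≈ -4.5258e-6
b(Z) = 1
B(p) = 1/p
B(703) + S = 1/703 - 1/220957 = 220254/155332771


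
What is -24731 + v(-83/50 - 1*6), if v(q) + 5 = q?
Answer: -1237183/50 ≈ -24744.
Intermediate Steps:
v(q) = -5 + q
-24731 + v(-83/50 - 1*6) = -24731 + (-5 + (-83/50 - 1*6)) = -24731 + (-5 + (-83*1/50 - 6)) = -24731 + (-5 + (-83/50 - 6)) = -24731 + (-5 - 383/50) = -24731 - 633/50 = -1237183/50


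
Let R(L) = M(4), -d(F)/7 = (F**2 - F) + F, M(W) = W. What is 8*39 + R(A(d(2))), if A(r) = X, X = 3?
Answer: 316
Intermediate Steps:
d(F) = -7*F**2 (d(F) = -7*((F**2 - F) + F) = -7*F**2)
A(r) = 3
R(L) = 4
8*39 + R(A(d(2))) = 8*39 + 4 = 312 + 4 = 316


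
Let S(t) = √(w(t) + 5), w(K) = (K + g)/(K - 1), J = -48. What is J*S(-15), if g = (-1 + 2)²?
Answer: -12*√94 ≈ -116.34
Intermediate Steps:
g = 1 (g = 1² = 1)
w(K) = (1 + K)/(-1 + K) (w(K) = (K + 1)/(K - 1) = (1 + K)/(-1 + K))
S(t) = √(5 + (1 + t)/(-1 + t)) (S(t) = √((1 + t)/(-1 + t) + 5) = √(5 + (1 + t)/(-1 + t)))
J*S(-15) = -48*√2*√((-2 + 3*(-15))/(-1 - 15)) = -48*√2*√((-2 - 45)/(-16)) = -48*√2*√(-1/16*(-47)) = -48*√2*√(47/16) = -48*√2*√47/4 = -12*√94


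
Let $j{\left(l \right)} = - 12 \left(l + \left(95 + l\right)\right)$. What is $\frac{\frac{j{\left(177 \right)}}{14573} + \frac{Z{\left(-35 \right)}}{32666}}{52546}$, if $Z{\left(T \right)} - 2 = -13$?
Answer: $- \frac{176164711}{25014082859428} \approx -7.0426 \cdot 10^{-6}$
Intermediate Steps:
$Z{\left(T \right)} = -11$ ($Z{\left(T \right)} = 2 - 13 = -11$)
$j{\left(l \right)} = -1140 - 24 l$ ($j{\left(l \right)} = - 12 \left(95 + 2 l\right) = -1140 - 24 l$)
$\frac{\frac{j{\left(177 \right)}}{14573} + \frac{Z{\left(-35 \right)}}{32666}}{52546} = \frac{\frac{-1140 - 4248}{14573} - \frac{11}{32666}}{52546} = \left(\left(-1140 - 4248\right) \frac{1}{14573} - \frac{11}{32666}\right) \frac{1}{52546} = \left(\left(-5388\right) \frac{1}{14573} - \frac{11}{32666}\right) \frac{1}{52546} = \left(- \frac{5388}{14573} - \frac{11}{32666}\right) \frac{1}{52546} = \left(- \frac{176164711}{476041618}\right) \frac{1}{52546} = - \frac{176164711}{25014082859428}$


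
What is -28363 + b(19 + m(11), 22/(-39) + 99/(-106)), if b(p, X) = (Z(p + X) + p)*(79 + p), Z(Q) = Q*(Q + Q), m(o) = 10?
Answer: 65578903943/474721 ≈ 1.3814e+5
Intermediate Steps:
Z(Q) = 2*Q² (Z(Q) = Q*(2*Q) = 2*Q²)
b(p, X) = (79 + p)*(p + 2*(X + p)²) (b(p, X) = (2*(p + X)² + p)*(79 + p) = (2*(X + p)² + p)*(79 + p) = (p + 2*(X + p)²)*(79 + p) = (79 + p)*(p + 2*(X + p)²))
-28363 + b(19 + m(11), 22/(-39) + 99/(-106)) = -28363 + ((19 + 10)² + 79*(19 + 10) + 158*((22/(-39) + 99/(-106)) + (19 + 10))² + 2*(19 + 10)*((22/(-39) + 99/(-106)) + (19 + 10))²) = -28363 + (29² + 79*29 + 158*((22*(-1/39) + 99*(-1/106)) + 29)² + 2*29*((22*(-1/39) + 99*(-1/106)) + 29)²) = -28363 + (841 + 2291 + 158*((-22/39 - 99/106) + 29)² + 2*29*((-22/39 - 99/106) + 29)²) = -28363 + (841 + 2291 + 158*(-6193/4134 + 29)² + 2*29*(-6193/4134 + 29)²) = -28363 + (841 + 2291 + 158*(113693/4134)² + 2*29*(113693/4134)²) = -28363 + (841 + 2291 + 158*(12926098249/17089956) + 2*29*(12926098249/17089956)) = -28363 + (841 + 2291 + 1021161761671/8544978 + 374856849221/8544978) = -28363 + 79043415666/474721 = 65578903943/474721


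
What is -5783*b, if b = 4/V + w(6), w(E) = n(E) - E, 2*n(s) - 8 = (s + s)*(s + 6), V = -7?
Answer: -2810538/7 ≈ -4.0151e+5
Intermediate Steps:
n(s) = 4 + s*(6 + s) (n(s) = 4 + ((s + s)*(s + 6))/2 = 4 + ((2*s)*(6 + s))/2 = 4 + (2*s*(6 + s))/2 = 4 + s*(6 + s))
w(E) = 4 + E**2 + 5*E (w(E) = (4 + E**2 + 6*E) - E = 4 + E**2 + 5*E)
b = 486/7 (b = 4/(-7) + (4 + 6**2 + 5*6) = -1/7*4 + (4 + 36 + 30) = -4/7 + 70 = 486/7 ≈ 69.429)
-5783*b = -5783*486/7 = -2810538/7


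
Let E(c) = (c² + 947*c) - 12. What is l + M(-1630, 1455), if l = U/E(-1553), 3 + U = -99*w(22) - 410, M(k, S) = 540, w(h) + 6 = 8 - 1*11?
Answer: 254098859/470553 ≈ 540.00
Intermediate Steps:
E(c) = -12 + c² + 947*c
w(h) = -9 (w(h) = -6 + (8 - 1*11) = -6 + (8 - 11) = -6 - 3 = -9)
U = 478 (U = -3 + (-99*(-9) - 410) = -3 + (891 - 410) = -3 + 481 = 478)
l = 239/470553 (l = 478/(-12 + (-1553)² + 947*(-1553)) = 478/(-12 + 2411809 - 1470691) = 478/941106 = 478*(1/941106) = 239/470553 ≈ 0.00050791)
l + M(-1630, 1455) = 239/470553 + 540 = 254098859/470553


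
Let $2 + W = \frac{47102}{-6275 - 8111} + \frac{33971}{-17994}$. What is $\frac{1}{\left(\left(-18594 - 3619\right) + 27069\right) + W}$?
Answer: $\frac{129430842}{627589176971} \approx 0.00020623$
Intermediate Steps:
$W = - \frac{926991781}{129430842}$ ($W = -2 + \left(\frac{47102}{-6275 - 8111} + \frac{33971}{-17994}\right) = -2 + \left(\frac{47102}{-14386} + 33971 \left(- \frac{1}{17994}\right)\right) = -2 + \left(47102 \left(- \frac{1}{14386}\right) - \frac{33971}{17994}\right) = -2 - \frac{668130097}{129430842} = - \frac{926991781}{129430842} \approx -7.1621$)
$\frac{1}{\left(\left(-18594 - 3619\right) + 27069\right) + W} = \frac{1}{\left(\left(-18594 - 3619\right) + 27069\right) - \frac{926991781}{129430842}} = \frac{1}{\left(-22213 + 27069\right) - \frac{926991781}{129430842}} = \frac{1}{4856 - \frac{926991781}{129430842}} = \frac{1}{\frac{627589176971}{129430842}} = \frac{129430842}{627589176971}$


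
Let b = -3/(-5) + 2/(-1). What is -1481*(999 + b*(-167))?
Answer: -9128884/5 ≈ -1.8258e+6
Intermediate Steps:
b = -7/5 (b = -3*(-⅕) + 2*(-1) = ⅗ - 2 = -7/5 ≈ -1.4000)
-1481*(999 + b*(-167)) = -1481*(999 - 7/5*(-167)) = -1481*(999 + 1169/5) = -1481*6164/5 = -9128884/5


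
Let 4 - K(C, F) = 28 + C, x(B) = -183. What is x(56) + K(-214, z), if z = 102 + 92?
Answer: 7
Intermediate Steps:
z = 194
K(C, F) = -24 - C (K(C, F) = 4 - (28 + C) = 4 + (-28 - C) = -24 - C)
x(56) + K(-214, z) = -183 + (-24 - 1*(-214)) = -183 + (-24 + 214) = -183 + 190 = 7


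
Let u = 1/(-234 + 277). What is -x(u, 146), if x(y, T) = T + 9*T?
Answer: -1460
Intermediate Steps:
u = 1/43 ≈ 0.023256
x(y, T) = 10*T
-x(u, 146) = -10*146 = -1*1460 = -1460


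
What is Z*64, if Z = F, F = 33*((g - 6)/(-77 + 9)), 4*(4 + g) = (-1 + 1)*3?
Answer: 5280/17 ≈ 310.59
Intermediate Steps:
g = -4 (g = -4 + ((-1 + 1)*3)/4 = -4 + (0*3)/4 = -4 + (1/4)*0 = -4 + 0 = -4)
F = 165/34 (F = 33*((-4 - 6)/(-77 + 9)) = 33*(-10/(-68)) = 33*(-10*(-1/68)) = 33*(5/34) = 165/34 ≈ 4.8529)
Z = 165/34 ≈ 4.8529
Z*64 = (165/34)*64 = 5280/17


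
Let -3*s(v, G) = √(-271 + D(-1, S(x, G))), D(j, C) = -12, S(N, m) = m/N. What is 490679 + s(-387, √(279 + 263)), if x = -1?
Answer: 490679 - I*√283/3 ≈ 4.9068e+5 - 5.6075*I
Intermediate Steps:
s(v, G) = -I*√283/3 (s(v, G) = -√(-271 - 12)/3 = -I*√283/3)
490679 + s(-387, √(279 + 263)) = 490679 - I*√283/3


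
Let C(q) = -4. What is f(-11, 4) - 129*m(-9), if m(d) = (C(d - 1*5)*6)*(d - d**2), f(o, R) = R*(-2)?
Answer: -278648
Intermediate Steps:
f(o, R) = -2*R
m(d) = -24*d + 24*d**2 (m(d) = (-4*6)*(d - d**2) = -24*(d - d**2) = -24*d + 24*d**2)
f(-11, 4) - 129*m(-9) = -2*4 - 3096*(-9)*(-1 - 9) = -8 - 3096*(-9)*(-10) = -8 - 129*2160 = -8 - 278640 = -278648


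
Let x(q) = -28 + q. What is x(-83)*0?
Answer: 0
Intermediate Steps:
x(-83)*0 = (-28 - 83)*0 = -111*0 = 0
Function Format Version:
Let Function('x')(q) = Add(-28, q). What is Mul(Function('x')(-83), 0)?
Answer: 0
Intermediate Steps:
Mul(Function('x')(-83), 0) = Mul(Add(-28, -83), 0) = Mul(-111, 0) = 0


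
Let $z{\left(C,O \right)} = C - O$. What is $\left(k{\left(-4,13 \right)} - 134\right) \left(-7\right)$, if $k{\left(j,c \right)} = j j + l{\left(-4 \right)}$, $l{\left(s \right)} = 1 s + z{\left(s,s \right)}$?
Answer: $854$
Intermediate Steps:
$l{\left(s \right)} = s$ ($l{\left(s \right)} = 1 s + \left(s - s\right) = s + 0 = s$)
$k{\left(j,c \right)} = -4 + j^{2}$ ($k{\left(j,c \right)} = j j - 4 = j^{2} - 4 = -4 + j^{2}$)
$\left(k{\left(-4,13 \right)} - 134\right) \left(-7\right) = \left(\left(-4 + \left(-4\right)^{2}\right) - 134\right) \left(-7\right) = \left(\left(-4 + 16\right) - 134\right) \left(-7\right) = \left(12 - 134\right) \left(-7\right) = \left(-122\right) \left(-7\right) = 854$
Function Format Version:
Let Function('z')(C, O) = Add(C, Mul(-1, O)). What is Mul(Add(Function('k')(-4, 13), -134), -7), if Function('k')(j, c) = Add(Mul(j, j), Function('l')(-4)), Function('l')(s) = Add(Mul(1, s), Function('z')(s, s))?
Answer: 854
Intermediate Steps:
Function('l')(s) = s (Function('l')(s) = Add(Mul(1, s), Add(s, Mul(-1, s))) = Add(s, 0) = s)
Function('k')(j, c) = Add(-4, Pow(j, 2)) (Function('k')(j, c) = Add(Mul(j, j), -4) = Add(Pow(j, 2), -4) = Add(-4, Pow(j, 2)))
Mul(Add(Function('k')(-4, 13), -134), -7) = Mul(Add(Add(-4, Pow(-4, 2)), -134), -7) = Mul(Add(Add(-4, 16), -134), -7) = Mul(Add(12, -134), -7) = Mul(-122, -7) = 854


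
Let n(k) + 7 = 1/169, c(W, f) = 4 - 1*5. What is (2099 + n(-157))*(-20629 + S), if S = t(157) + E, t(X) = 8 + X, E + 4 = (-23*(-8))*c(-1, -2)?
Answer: -7301493948/169 ≈ -4.3204e+7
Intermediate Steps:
c(W, f) = -1 (c(W, f) = 4 - 5 = -1)
E = -188 (E = -4 - 23*(-8)*(-1) = -4 + 184*(-1) = -4 - 184 = -188)
n(k) = -1182/169 (n(k) = -7 + 1/169 = -1182/169)
S = -23 (S = (8 + 157) - 188 = 165 - 188 = -23)
(2099 + n(-157))*(-20629 + S) = (2099 - 1182/169)*(-20629 - 23) = (353549/169)*(-20652) = -7301493948/169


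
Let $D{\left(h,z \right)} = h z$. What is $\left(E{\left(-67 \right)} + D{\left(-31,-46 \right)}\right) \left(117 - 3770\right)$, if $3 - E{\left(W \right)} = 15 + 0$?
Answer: $-5165342$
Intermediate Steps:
$E{\left(W \right)} = -12$ ($E{\left(W \right)} = 3 - \left(15 + 0\right) = 3 - 15 = -12$)
$\left(E{\left(-67 \right)} + D{\left(-31,-46 \right)}\right) \left(117 - 3770\right) = \left(-12 - -1426\right) \left(117 - 3770\right) = \left(-12 + 1426\right) \left(-3653\right) = 1414 \left(-3653\right) = -5165342$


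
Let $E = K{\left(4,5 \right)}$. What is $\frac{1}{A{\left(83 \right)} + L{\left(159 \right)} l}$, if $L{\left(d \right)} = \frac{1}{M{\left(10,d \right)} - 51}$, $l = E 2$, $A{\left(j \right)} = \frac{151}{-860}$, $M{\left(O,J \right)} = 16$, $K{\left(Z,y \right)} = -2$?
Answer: $- \frac{6020}{369} \approx -16.314$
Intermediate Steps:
$E = -2$
$A{\left(j \right)} = - \frac{151}{860}$ ($A{\left(j \right)} = 151 \left(- \frac{1}{860}\right) = - \frac{151}{860}$)
$l = -4$ ($l = \left(-2\right) 2 = -4$)
$L{\left(d \right)} = - \frac{1}{35}$ ($L{\left(d \right)} = \frac{1}{16 - 51} = \frac{1}{-35} = - \frac{1}{35}$)
$\frac{1}{A{\left(83 \right)} + L{\left(159 \right)} l} = \frac{1}{- \frac{151}{860} - - \frac{4}{35}} = \frac{1}{- \frac{151}{860} + \frac{4}{35}} = \frac{1}{- \frac{369}{6020}} = - \frac{6020}{369}$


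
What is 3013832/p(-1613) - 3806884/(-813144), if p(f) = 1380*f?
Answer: 41827888633/12569512190 ≈ 3.3277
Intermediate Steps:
3013832/p(-1613) - 3806884/(-813144) = 3013832/((1380*(-1613))) - 3806884/(-813144) = 3013832/(-2225940) - 3806884*(-1/813144) = 3013832*(-1/2225940) + 951721/203286 = -753458/556485 + 951721/203286 = 41827888633/12569512190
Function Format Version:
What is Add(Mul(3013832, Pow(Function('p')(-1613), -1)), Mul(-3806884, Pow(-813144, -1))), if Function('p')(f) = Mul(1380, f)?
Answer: Rational(41827888633, 12569512190) ≈ 3.3277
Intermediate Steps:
Add(Mul(3013832, Pow(Function('p')(-1613), -1)), Mul(-3806884, Pow(-813144, -1))) = Add(Mul(3013832, Pow(Mul(1380, -1613), -1)), Mul(-3806884, Pow(-813144, -1))) = Add(Mul(3013832, Pow(-2225940, -1)), Mul(-3806884, Rational(-1, 813144))) = Add(Mul(3013832, Rational(-1, 2225940)), Rational(951721, 203286)) = Add(Rational(-753458, 556485), Rational(951721, 203286)) = Rational(41827888633, 12569512190)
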